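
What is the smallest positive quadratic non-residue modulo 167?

5

(2/167) = +1, so 2 is a residue.
(3/167) = +1, so 3 is a residue.
(4/167) = +1, so 4 is a residue.
(5/167) = −1, so 5 is the smallest positive non-residue mod 167.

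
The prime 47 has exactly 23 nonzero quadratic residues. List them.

Square k = 1,…,23 (k and 47−k give the same square):
1²=1, 2²=4, 3²=9, 4²=16, 5²=25, 6²=36, 7²≡2, 8²≡17, 9²≡34, 10²≡6, 11²≡27, 12²≡3, 13²≡28, 14²≡8, 15²≡37, 16²≡21, 17²≡7, 18²≡42, 19²≡32, 20²≡24, 21²≡18, 22²≡14, 23²≡12 (mod 47).
So the quadratic residues mod 47 are {1, 2, 3, 4, 6, 7, 8, 9, 12, 14, 16, 17, 18, 21, 24, 25, 27, 28, 32, 34, 36, 37, 42}.

1 2 3 4 6 7 8 9 12 14 16 17 18 21 24 25 27 28 32 34 36 37 42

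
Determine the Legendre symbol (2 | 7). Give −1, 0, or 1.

1

Euler's criterion: (2/7) ≡ 2^3 (mod 7).
2^2 ≡ 4 (mod 7)
2^3 = 2^(2+1) ≡ 1 (mod 7).
Result is 1, so (2/7) = 1.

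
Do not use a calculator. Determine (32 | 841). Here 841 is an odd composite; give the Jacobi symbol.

Pull out 2^5: since 841 ≡ 1 (mod 8), (2/841) = +1, so (2/841)^5 = +1.
Reached (1/841) = 1. Collecting the sign flips along the way, the symbol is +1.

1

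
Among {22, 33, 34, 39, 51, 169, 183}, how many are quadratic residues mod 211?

(22/211) = -1 → non-residue.
(33/211) = -1 → non-residue.
(34/211) = +1 → QR.
(39/211) = -1 → non-residue.
(51/211) = +1 → QR.
(169/211) = +1 → QR.
(183/211) = +1 → QR.
Total quadratic residues among the 7: 4.

4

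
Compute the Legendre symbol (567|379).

Euler's criterion: (567/379) ≡ 188^189 (mod 379).
188^2 ≡ 97 (mod 379)
188^4 ≡ 313 (mod 379)
188^8 ≡ 187 (mod 379)
188^16 ≡ 101 (mod 379)
188^32 ≡ 347 (mod 379)
188^64 ≡ 266 (mod 379)
188^128 ≡ 262 (mod 379)
188^189 = 188^(128+32+16+8+4+1) ≡ 378 (mod 379).
Result is 378 ≡ −1, so (567/379) = −1.

-1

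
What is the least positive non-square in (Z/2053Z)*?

(2/2053) = −1, so 2 is the smallest positive non-residue mod 2053.

2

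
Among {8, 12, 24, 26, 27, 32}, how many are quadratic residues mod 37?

3

(8/37) = -1 → non-residue.
(12/37) = +1 → QR.
(24/37) = -1 → non-residue.
(26/37) = +1 → QR.
(27/37) = +1 → QR.
(32/37) = -1 → non-residue.
Total quadratic residues among the 6: 3.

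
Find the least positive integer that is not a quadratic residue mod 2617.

5

(2/2617) = +1, so 2 is a residue.
(3/2617) = +1, so 3 is a residue.
(4/2617) = +1, so 4 is a residue.
(5/2617) = −1, so 5 is the smallest positive non-residue mod 2617.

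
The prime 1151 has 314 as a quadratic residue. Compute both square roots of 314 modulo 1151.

141, 1010

Since 1151 ≡ 3 (mod 4), a square root of 314 is 314^((1151+1)/4) = 314^288 mod 1151.
Repeated squaring: 314^2≡761, 314^4≡168, 314^8≡600, 314^16≡888, 314^32≡109, 314^64≡371, 314^128≡672, 314^256≡392 (mod 1151).
314^288 = 314^(256+32) ≡ 141 (mod 1151).
Check: 141² = 19881 ≡ 314 (mod 1151). The two roots are 141 and 1010.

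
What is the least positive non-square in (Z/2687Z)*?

5

(2/2687) = +1, so 2 is a residue.
(3/2687) = +1, so 3 is a residue.
(4/2687) = +1, so 4 is a residue.
(5/2687) = −1, so 5 is the smallest positive non-residue mod 2687.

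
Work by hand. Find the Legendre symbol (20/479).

Euler's criterion: (20/479) ≡ 20^239 (mod 479).
20^2 ≡ 400 (mod 479)
20^4 ≡ 14 (mod 479)
20^8 ≡ 196 (mod 479)
20^16 ≡ 96 (mod 479)
20^32 ≡ 115 (mod 479)
20^64 ≡ 292 (mod 479)
20^128 ≡ 2 (mod 479)
20^239 = 20^(128+64+32+8+4+2+1) ≡ 1 (mod 479).
Result is 1, so (20/479) = 1.

1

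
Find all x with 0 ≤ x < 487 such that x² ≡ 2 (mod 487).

91, 396

Since 487 ≡ 3 (mod 4), a square root of 2 is 2^((487+1)/4) = 2^122 mod 487.
Repeated squaring: 2^2≡4, 2^4≡16, 2^8≡256, 2^16≡278, 2^32≡338, 2^64≡286 (mod 487).
2^122 = 2^(64+32+16+8+2) ≡ 91 (mod 487).
Check: 91² = 8281 ≡ 2 (mod 487). The two roots are 91 and 396.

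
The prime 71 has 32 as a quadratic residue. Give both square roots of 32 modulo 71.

Since 71 ≡ 3 (mod 4), a square root of 32 is 32^((71+1)/4) = 32^18 mod 71.
Repeated squaring: 32^2≡30, 32^4≡48, 32^8≡32, 32^16≡30 (mod 71).
32^18 = 32^(16+2) ≡ 48 (mod 71).
Check: 48² = 2304 ≡ 32 (mod 71). The two roots are 23 and 48.

23, 48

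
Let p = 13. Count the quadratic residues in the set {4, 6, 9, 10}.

3

(4/13) = +1 → QR.
(6/13) = -1 → non-residue.
(9/13) = +1 → QR.
(10/13) = +1 → QR.
Total quadratic residues among the 4: 3.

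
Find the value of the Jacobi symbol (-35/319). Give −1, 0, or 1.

First reduce: -35 ≡ 284 (mod 319).
Pull out 2^2: since 319 ≡ 7 (mod 8), (2/319) = +1, so (2/319)^2 = +1.
Reciprocity: 71 ≡ 3 and 319 ≡ 3 (mod 4), so (71/319) = −(319/71).
Reduce top mod 71: now compute (35/71).
Reciprocity: 35 ≡ 3 and 71 ≡ 3 (mod 4), so (35/71) = −(71/35).
Reduce top mod 35: now compute (1/35).
Reached (1/35) = 1. Collecting the sign flips along the way, the symbol is +1.

1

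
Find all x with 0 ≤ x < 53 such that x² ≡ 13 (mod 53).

53 ≡ 1 (mod 4), so we find a root by search.
Trying successive values, 15² = 225 ≡ 13 (mod 53). The other root is 53 − 15 = 38.

15, 38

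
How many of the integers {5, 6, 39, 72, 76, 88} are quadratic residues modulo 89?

4

(5/89) = +1 → QR.
(6/89) = -1 → non-residue.
(39/89) = +1 → QR.
(72/89) = +1 → QR.
(76/89) = -1 → non-residue.
(88/89) = +1 → QR.
Total quadratic residues among the 6: 4.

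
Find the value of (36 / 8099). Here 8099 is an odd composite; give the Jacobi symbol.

1

Pull out 2^2: since 8099 ≡ 3 (mod 8), (2/8099) = -1, so (2/8099)^2 = +1.
Reciprocity: 9 ≡ 1 and 8099 ≡ 3 (mod 4), so (9/8099) = +(8099/9).
Reduce top mod 9: now compute (8/9).
Pull out 2^3: since 9 ≡ 1 (mod 8), (2/9) = +1, so (2/9)^3 = +1.
Reached (1/9) = 1. Collecting the sign flips along the way, the symbol is +1.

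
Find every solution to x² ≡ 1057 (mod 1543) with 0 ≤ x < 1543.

Since 1543 ≡ 3 (mod 4), a square root of 1057 is 1057^((1543+1)/4) = 1057^386 mod 1543.
Repeated squaring: 1057^2≡117, 1057^4≡1345, 1057^8≡629, 1057^16≡633, 1057^32≡1052, 1057^64≡373, 1057^128≡259, 1057^256≡732 (mod 1543).
1057^386 = 1057^(256+128+2) ≡ 1171 (mod 1543).
Check: 1171² = 1371241 ≡ 1057 (mod 1543). The two roots are 372 and 1171.

372, 1171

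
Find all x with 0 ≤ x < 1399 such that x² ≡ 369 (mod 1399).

Since 1399 ≡ 3 (mod 4), a square root of 369 is 369^((1399+1)/4) = 369^350 mod 1399.
Repeated squaring: 369^2≡458, 369^4≡1313, 369^8≡401, 369^16≡1315, 369^32≡61, 369^64≡923, 369^128≡1337, 369^256≡1046 (mod 1399).
369^350 = 369^(256+64+16+8+4+2) ≡ 1211 (mod 1399).
Check: 1211² = 1466521 ≡ 369 (mod 1399). The two roots are 188 and 1211.

188, 1211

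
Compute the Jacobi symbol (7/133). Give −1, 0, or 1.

0

Reciprocity: 7 ≡ 3 and 133 ≡ 1 (mod 4), so (7/133) = +(133/7).
Reduce top mod 7: now compute (0/7).
Top reduces to 0: gcd > 1, so the symbol is 0.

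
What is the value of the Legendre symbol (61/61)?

First reduce: 61 ≡ 0 (mod 61).
Top reduces to 0: gcd > 1, so the symbol is 0.

0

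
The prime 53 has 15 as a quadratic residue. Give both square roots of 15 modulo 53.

11, 42

53 ≡ 1 (mod 4), so we find a root by search.
Trying successive values, 11² = 121 ≡ 15 (mod 53). The other root is 53 − 11 = 42.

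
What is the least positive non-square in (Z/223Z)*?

3

(2/223) = +1, so 2 is a residue.
(3/223) = −1, so 3 is the smallest positive non-residue mod 223.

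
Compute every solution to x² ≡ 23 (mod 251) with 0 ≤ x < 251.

104, 147

Since 251 ≡ 3 (mod 4), a square root of 23 is 23^((251+1)/4) = 23^63 mod 251.
Repeated squaring: 23^2≡27, 23^4≡227, 23^8≡74, 23^16≡205, 23^32≡108 (mod 251).
23^63 = 23^(32+16+8+4+2+1) ≡ 147 (mod 251).
Check: 147² = 21609 ≡ 23 (mod 251). The two roots are 104 and 147.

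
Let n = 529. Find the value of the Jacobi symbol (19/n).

1

Reciprocity: 19 ≡ 3 and 529 ≡ 1 (mod 4), so (19/529) = +(529/19).
Reduce top mod 19: now compute (16/19).
Pull out 2^4: since 19 ≡ 3 (mod 8), (2/19) = -1, so (2/19)^4 = +1.
Reached (1/19) = 1. Collecting the sign flips along the way, the symbol is +1.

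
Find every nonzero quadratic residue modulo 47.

Square k = 1,…,23 (k and 47−k give the same square):
1²=1, 2²=4, 3²=9, 4²=16, 5²=25, 6²=36, 7²≡2, 8²≡17, 9²≡34, 10²≡6, 11²≡27, 12²≡3, 13²≡28, 14²≡8, 15²≡37, 16²≡21, 17²≡7, 18²≡42, 19²≡32, 20²≡24, 21²≡18, 22²≡14, 23²≡12 (mod 47).
So the quadratic residues mod 47 are {1, 2, 3, 4, 6, 7, 8, 9, 12, 14, 16, 17, 18, 21, 24, 25, 27, 28, 32, 34, 36, 37, 42}.

1,2,3,4,6,7,8,9,12,14,16,17,18,21,24,25,27,28,32,34,36,37,42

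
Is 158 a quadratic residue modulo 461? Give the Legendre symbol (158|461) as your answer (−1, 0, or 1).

1

Euler's criterion: (158/461) ≡ 158^230 (mod 461).
158^2 ≡ 70 (mod 461)
158^4 ≡ 290 (mod 461)
158^8 ≡ 198 (mod 461)
158^16 ≡ 19 (mod 461)
158^32 ≡ 361 (mod 461)
158^64 ≡ 319 (mod 461)
158^128 ≡ 341 (mod 461)
158^230 = 158^(128+64+32+4+2) ≡ 1 (mod 461).
Result is 1, so (158/461) = 1.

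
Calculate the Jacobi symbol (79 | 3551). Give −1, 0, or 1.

1

Reciprocity: 79 ≡ 3 and 3551 ≡ 3 (mod 4), so (79/3551) = −(3551/79).
Reduce top mod 79: now compute (75/79).
Reciprocity: 75 ≡ 3 and 79 ≡ 3 (mod 4), so (75/79) = −(79/75).
Reduce top mod 75: now compute (4/75).
Pull out 2^2: since 75 ≡ 3 (mod 8), (2/75) = -1, so (2/75)^2 = +1.
Reached (1/75) = 1. Collecting the sign flips along the way, the symbol is +1.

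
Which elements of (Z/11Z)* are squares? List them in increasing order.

Square k = 1,…,5 (k and 11−k give the same square):
1²=1, 2²=4, 3²=9, 4²≡5, 5²≡3 (mod 11).
So the quadratic residues mod 11 are {1, 3, 4, 5, 9}.

1 3 4 5 9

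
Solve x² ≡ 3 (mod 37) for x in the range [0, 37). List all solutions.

37 ≡ 1 (mod 4), so we find a root by search.
Trying successive values, 15² = 225 ≡ 3 (mod 37). The other root is 37 − 15 = 22.

15, 22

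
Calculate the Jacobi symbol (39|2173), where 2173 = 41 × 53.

Reciprocity: 39 ≡ 3 and 2173 ≡ 1 (mod 4), so (39/2173) = +(2173/39).
Reduce top mod 39: now compute (28/39).
Pull out 2^2: since 39 ≡ 7 (mod 8), (2/39) = +1, so (2/39)^2 = +1.
Reciprocity: 7 ≡ 3 and 39 ≡ 3 (mod 4), so (7/39) = −(39/7).
Reduce top mod 7: now compute (4/7).
Pull out 2^2: since 7 ≡ 7 (mod 8), (2/7) = +1, so (2/7)^2 = +1.
Reached (1/7) = 1. Collecting the sign flips along the way, the symbol is -1.

-1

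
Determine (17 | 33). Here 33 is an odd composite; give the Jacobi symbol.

1

Reciprocity: 17 ≡ 1 and 33 ≡ 1 (mod 4), so (17/33) = +(33/17).
Reduce top mod 17: now compute (16/17).
Pull out 2^4: since 17 ≡ 1 (mod 8), (2/17) = +1, so (2/17)^4 = +1.
Reached (1/17) = 1. Collecting the sign flips along the way, the symbol is +1.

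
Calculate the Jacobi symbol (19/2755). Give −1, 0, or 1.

0

Reciprocity: 19 ≡ 3 and 2755 ≡ 3 (mod 4), so (19/2755) = −(2755/19).
Reduce top mod 19: now compute (0/19).
Top reduces to 0: gcd > 1, so the symbol is 0.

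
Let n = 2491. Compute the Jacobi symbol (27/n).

Reciprocity: 27 ≡ 3 and 2491 ≡ 3 (mod 4), so (27/2491) = −(2491/27).
Reduce top mod 27: now compute (7/27).
Reciprocity: 7 ≡ 3 and 27 ≡ 3 (mod 4), so (7/27) = −(27/7).
Reduce top mod 7: now compute (6/7).
Pull out 2: since 7 ≡ 7 (mod 8), (2/7) = +1.
Reciprocity: 3 ≡ 3 and 7 ≡ 3 (mod 4), so (3/7) = −(7/3).
Reduce top mod 3: now compute (1/3).
Reached (1/3) = 1. Collecting the sign flips along the way, the symbol is -1.

-1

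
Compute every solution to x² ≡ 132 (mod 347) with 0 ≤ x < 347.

106, 241

Since 347 ≡ 3 (mod 4), a square root of 132 is 132^((347+1)/4) = 132^87 mod 347.
Repeated squaring: 132^2≡74, 132^4≡271, 132^8≡224, 132^16≡208, 132^32≡236, 132^64≡176 (mod 347).
132^87 = 132^(64+16+4+2+1) ≡ 241 (mod 347).
Check: 241² = 58081 ≡ 132 (mod 347). The two roots are 106 and 241.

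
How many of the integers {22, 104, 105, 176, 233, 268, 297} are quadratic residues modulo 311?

3

(22/311) = -1 → non-residue.
(104/311) = +1 → QR.
(105/311) = +1 → QR.
(176/311) = -1 → non-residue.
(233/311) = -1 → non-residue.
(268/311) = +1 → QR.
(297/311) = -1 → non-residue.
Total quadratic residues among the 7: 3.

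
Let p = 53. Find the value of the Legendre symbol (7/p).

1

Reciprocity: 7 ≡ 3 and 53 ≡ 1 (mod 4), so (7/53) = +(53/7).
Reduce top mod 7: now compute (4/7).
Pull out 2^2: since 7 ≡ 7 (mod 8), (2/7) = +1, so (2/7)^2 = +1.
Reached (1/7) = 1. Collecting the sign flips along the way, the symbol is +1.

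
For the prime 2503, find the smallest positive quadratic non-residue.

(2/2503) = +1, so 2 is a residue.
(3/2503) = −1, so 3 is the smallest positive non-residue mod 2503.

3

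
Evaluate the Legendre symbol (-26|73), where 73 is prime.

First reduce: -26 ≡ 47 (mod 73).
Reciprocity: 47 ≡ 3 and 73 ≡ 1 (mod 4), so (47/73) = +(73/47).
Reduce top mod 47: now compute (26/47).
Pull out 2: since 47 ≡ 7 (mod 8), (2/47) = +1.
Reciprocity: 13 ≡ 1 and 47 ≡ 3 (mod 4), so (13/47) = +(47/13).
Reduce top mod 13: now compute (8/13).
Pull out 2^3: since 13 ≡ 5 (mod 8), (2/13) = -1, so (2/13)^3 = -1.
Reached (1/13) = 1. Collecting the sign flips along the way, the symbol is -1.

-1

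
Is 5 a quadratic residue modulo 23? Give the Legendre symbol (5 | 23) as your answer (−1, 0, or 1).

-1

Reciprocity: 5 ≡ 1 and 23 ≡ 3 (mod 4), so (5/23) = +(23/5).
Reduce top mod 5: now compute (3/5).
Reciprocity: 3 ≡ 3 and 5 ≡ 1 (mod 4), so (3/5) = +(5/3).
Reduce top mod 3: now compute (2/3).
Pull out 2: since 3 ≡ 3 (mod 8), (2/3) = -1.
Reached (1/3) = 1. Collecting the sign flips along the way, the symbol is -1.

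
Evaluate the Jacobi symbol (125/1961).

Reciprocity: 125 ≡ 1 and 1961 ≡ 1 (mod 4), so (125/1961) = +(1961/125).
Reduce top mod 125: now compute (86/125).
Pull out 2: since 125 ≡ 5 (mod 8), (2/125) = -1.
Reciprocity: 43 ≡ 3 and 125 ≡ 1 (mod 4), so (43/125) = +(125/43).
Reduce top mod 43: now compute (39/43).
Reciprocity: 39 ≡ 3 and 43 ≡ 3 (mod 4), so (39/43) = −(43/39).
Reduce top mod 39: now compute (4/39).
Pull out 2^2: since 39 ≡ 7 (mod 8), (2/39) = +1, so (2/39)^2 = +1.
Reached (1/39) = 1. Collecting the sign flips along the way, the symbol is +1.

1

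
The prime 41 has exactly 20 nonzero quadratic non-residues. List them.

3, 6, 7, 11, 12, 13, 14, 15, 17, 19, 22, 24, 26, 27, 28, 29, 30, 34, 35, 38

Square k = 1,…,20 (k and 41−k give the same square):
1²=1, 2²=4, 3²=9, 4²=16, 5²=25, 6²=36, 7²≡8, 8²≡23, 9²≡40, 10²≡18, 11²≡39, 12²≡21, 13²≡5, 14²≡32, 15²≡20, 16²≡10, 17²≡2, 18²≡37, 19²≡33, 20²≡31 (mod 41).
The residues are {1, 2, 4, 5, 8, 9, 10, 16, 18, 20, 21, 23, 25, 31, 32, 33, 36, 37, 39, 40}; the non-residues are the remaining 20 nonzero classes.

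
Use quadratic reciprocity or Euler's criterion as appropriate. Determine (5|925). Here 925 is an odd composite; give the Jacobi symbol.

Reciprocity: 5 ≡ 1 and 925 ≡ 1 (mod 4), so (5/925) = +(925/5).
Reduce top mod 5: now compute (0/5).
Top reduces to 0: gcd > 1, so the symbol is 0.

0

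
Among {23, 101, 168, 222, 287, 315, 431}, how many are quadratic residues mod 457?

(23/457) = -1 → non-residue.
(101/457) = -1 → non-residue.
(168/457) = +1 → QR.
(222/457) = -1 → non-residue.
(287/457) = -1 → non-residue.
(315/457) = -1 → non-residue.
(431/457) = -1 → non-residue.
Total quadratic residues among the 7: 1.

1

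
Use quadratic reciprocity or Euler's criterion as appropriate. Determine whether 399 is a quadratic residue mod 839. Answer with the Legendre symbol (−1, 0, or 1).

Euler's criterion: (399/839) ≡ 399^419 (mod 839).
399^2 ≡ 630 (mod 839)
399^4 ≡ 53 (mod 839)
399^8 ≡ 292 (mod 839)
399^16 ≡ 525 (mod 839)
399^32 ≡ 433 (mod 839)
399^64 ≡ 392 (mod 839)
399^128 ≡ 127 (mod 839)
399^256 ≡ 188 (mod 839)
399^419 = 399^(256+128+32+2+1) ≡ 1 (mod 839).
Result is 1, so (399/839) = 1.

1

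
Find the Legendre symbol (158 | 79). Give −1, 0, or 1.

0

First reduce: 158 ≡ 0 (mod 79).
Top reduces to 0: gcd > 1, so the symbol is 0.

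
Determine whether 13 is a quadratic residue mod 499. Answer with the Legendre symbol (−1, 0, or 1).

Reciprocity: 13 ≡ 1 and 499 ≡ 3 (mod 4), so (13/499) = +(499/13).
Reduce top mod 13: now compute (5/13).
Reciprocity: 5 ≡ 1 and 13 ≡ 1 (mod 4), so (5/13) = +(13/5).
Reduce top mod 5: now compute (3/5).
Reciprocity: 3 ≡ 3 and 5 ≡ 1 (mod 4), so (3/5) = +(5/3).
Reduce top mod 3: now compute (2/3).
Pull out 2: since 3 ≡ 3 (mod 8), (2/3) = -1.
Reached (1/3) = 1. Collecting the sign flips along the way, the symbol is -1.

-1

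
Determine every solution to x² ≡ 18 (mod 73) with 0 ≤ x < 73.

73 ≡ 1 (mod 4), so we find a root by search.
Trying successive values, 23² = 529 ≡ 18 (mod 73). The other root is 73 − 23 = 50.

23, 50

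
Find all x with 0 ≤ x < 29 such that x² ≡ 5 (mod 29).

29 ≡ 1 (mod 4), so we find a root by search.
Trying successive values, 11² = 121 ≡ 5 (mod 29). The other root is 29 − 11 = 18.

11, 18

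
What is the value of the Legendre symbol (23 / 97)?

Reciprocity: 23 ≡ 3 and 97 ≡ 1 (mod 4), so (23/97) = +(97/23).
Reduce top mod 23: now compute (5/23).
Reciprocity: 5 ≡ 1 and 23 ≡ 3 (mod 4), so (5/23) = +(23/5).
Reduce top mod 5: now compute (3/5).
Reciprocity: 3 ≡ 3 and 5 ≡ 1 (mod 4), so (3/5) = +(5/3).
Reduce top mod 3: now compute (2/3).
Pull out 2: since 3 ≡ 3 (mod 8), (2/3) = -1.
Reached (1/3) = 1. Collecting the sign flips along the way, the symbol is -1.

-1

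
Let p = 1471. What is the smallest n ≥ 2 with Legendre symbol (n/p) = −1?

(2/1471) = +1, so 2 is a residue.
(3/1471) = −1, so 3 is the smallest positive non-residue mod 1471.

3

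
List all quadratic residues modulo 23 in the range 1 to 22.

Square k = 1,…,11 (k and 23−k give the same square):
1²=1, 2²=4, 3²=9, 4²=16, 5²≡2, 6²≡13, 7²≡3, 8²≡18, 9²≡12, 10²≡8, 11²≡6 (mod 23).
So the quadratic residues mod 23 are {1, 2, 3, 4, 6, 8, 9, 12, 13, 16, 18}.

1, 2, 3, 4, 6, 8, 9, 12, 13, 16, 18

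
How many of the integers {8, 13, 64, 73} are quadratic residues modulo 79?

(8/79) = +1 → QR.
(13/79) = +1 → QR.
(64/79) = +1 → QR.
(73/79) = +1 → QR.
Total quadratic residues among the 4: 4.

4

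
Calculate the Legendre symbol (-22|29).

First reduce: -22 ≡ 7 (mod 29).
Reciprocity: 7 ≡ 3 and 29 ≡ 1 (mod 4), so (7/29) = +(29/7).
Reduce top mod 7: now compute (1/7).
Reached (1/7) = 1. Collecting the sign flips along the way, the symbol is +1.

1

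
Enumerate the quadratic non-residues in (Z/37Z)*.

Square k = 1,…,18 (k and 37−k give the same square):
1²=1, 2²=4, 3²=9, 4²=16, 5²=25, 6²=36, 7²≡12, 8²≡27, 9²≡7, 10²≡26, 11²≡10, 12²≡33, 13²≡21, 14²≡11, 15²≡3, 16²≡34, 17²≡30, 18²≡28 (mod 37).
The residues are {1, 3, 4, 7, 9, 10, 11, 12, 16, 21, 25, 26, 27, 28, 30, 33, 34, 36}; the non-residues are the remaining 18 nonzero classes.

2, 5, 6, 8, 13, 14, 15, 17, 18, 19, 20, 22, 23, 24, 29, 31, 32, 35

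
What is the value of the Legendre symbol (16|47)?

1

Euler's criterion: (16/47) ≡ 16^23 (mod 47).
16^2 ≡ 21 (mod 47)
16^4 ≡ 18 (mod 47)
16^8 ≡ 42 (mod 47)
16^16 ≡ 25 (mod 47)
16^23 = 16^(16+4+2+1) ≡ 1 (mod 47).
Result is 1, so (16/47) = 1.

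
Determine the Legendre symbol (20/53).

Euler's criterion: (20/53) ≡ 20^26 (mod 53).
20^2 ≡ 29 (mod 53)
20^4 ≡ 46 (mod 53)
20^8 ≡ 49 (mod 53)
20^16 ≡ 16 (mod 53)
20^26 = 20^(16+8+2) ≡ 52 (mod 53).
Result is 52 ≡ −1, so (20/53) = −1.

-1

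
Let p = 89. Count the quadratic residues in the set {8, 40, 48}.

(8/89) = +1 → QR.
(40/89) = +1 → QR.
(48/89) = -1 → non-residue.
Total quadratic residues among the 3: 2.

2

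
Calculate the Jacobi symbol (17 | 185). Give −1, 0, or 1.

1

Reciprocity: 17 ≡ 1 and 185 ≡ 1 (mod 4), so (17/185) = +(185/17).
Reduce top mod 17: now compute (15/17).
Reciprocity: 15 ≡ 3 and 17 ≡ 1 (mod 4), so (15/17) = +(17/15).
Reduce top mod 15: now compute (2/15).
Pull out 2: since 15 ≡ 7 (mod 8), (2/15) = +1.
Reached (1/15) = 1. Collecting the sign flips along the way, the symbol is +1.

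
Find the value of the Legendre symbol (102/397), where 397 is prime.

Euler's criterion: (102/397) ≡ 102^198 (mod 397).
102^2 ≡ 82 (mod 397)
102^4 ≡ 372 (mod 397)
102^8 ≡ 228 (mod 397)
102^16 ≡ 374 (mod 397)
102^32 ≡ 132 (mod 397)
102^64 ≡ 353 (mod 397)
102^128 ≡ 348 (mod 397)
102^198 = 102^(128+64+4+2) ≡ 1 (mod 397).
Result is 1, so (102/397) = 1.

1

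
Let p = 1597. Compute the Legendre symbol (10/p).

1

Pull out 2: since 1597 ≡ 5 (mod 8), (2/1597) = -1.
Reciprocity: 5 ≡ 1 and 1597 ≡ 1 (mod 4), so (5/1597) = +(1597/5).
Reduce top mod 5: now compute (2/5).
Pull out 2: since 5 ≡ 5 (mod 8), (2/5) = -1.
Reached (1/5) = 1. Collecting the sign flips along the way, the symbol is +1.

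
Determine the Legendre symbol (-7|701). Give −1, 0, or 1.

First reduce: -7 ≡ 694 (mod 701).
Pull out 2: since 701 ≡ 5 (mod 8), (2/701) = -1.
Reciprocity: 347 ≡ 3 and 701 ≡ 1 (mod 4), so (347/701) = +(701/347).
Reduce top mod 347: now compute (7/347).
Reciprocity: 7 ≡ 3 and 347 ≡ 3 (mod 4), so (7/347) = −(347/7).
Reduce top mod 7: now compute (4/7).
Pull out 2^2: since 7 ≡ 7 (mod 8), (2/7) = +1, so (2/7)^2 = +1.
Reached (1/7) = 1. Collecting the sign flips along the way, the symbol is +1.

1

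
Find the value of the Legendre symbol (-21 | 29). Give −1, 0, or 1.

Euler's criterion: (-21/29) ≡ 8^14 (mod 29).
8^2 ≡ 6 (mod 29)
8^4 ≡ 7 (mod 29)
8^8 ≡ 20 (mod 29)
8^14 = 8^(8+4+2) ≡ 28 (mod 29).
Result is 28 ≡ −1, so (-21/29) = −1.

-1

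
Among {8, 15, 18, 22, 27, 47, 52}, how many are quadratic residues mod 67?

3

(8/67) = -1 → non-residue.
(15/67) = +1 → QR.
(18/67) = -1 → non-residue.
(22/67) = +1 → QR.
(27/67) = -1 → non-residue.
(47/67) = +1 → QR.
(52/67) = -1 → non-residue.
Total quadratic residues among the 7: 3.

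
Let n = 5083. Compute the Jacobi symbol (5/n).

-1

Reciprocity: 5 ≡ 1 and 5083 ≡ 3 (mod 4), so (5/5083) = +(5083/5).
Reduce top mod 5: now compute (3/5).
Reciprocity: 3 ≡ 3 and 5 ≡ 1 (mod 4), so (3/5) = +(5/3).
Reduce top mod 3: now compute (2/3).
Pull out 2: since 3 ≡ 3 (mod 8), (2/3) = -1.
Reached (1/3) = 1. Collecting the sign flips along the way, the symbol is -1.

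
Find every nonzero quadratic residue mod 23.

1,2,3,4,6,8,9,12,13,16,18

Square k = 1,…,11 (k and 23−k give the same square):
1²=1, 2²=4, 3²=9, 4²=16, 5²≡2, 6²≡13, 7²≡3, 8²≡18, 9²≡12, 10²≡8, 11²≡6 (mod 23).
So the quadratic residues mod 23 are {1, 2, 3, 4, 6, 8, 9, 12, 13, 16, 18}.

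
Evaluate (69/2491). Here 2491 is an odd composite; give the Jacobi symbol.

-1

Reciprocity: 69 ≡ 1 and 2491 ≡ 3 (mod 4), so (69/2491) = +(2491/69).
Reduce top mod 69: now compute (7/69).
Reciprocity: 7 ≡ 3 and 69 ≡ 1 (mod 4), so (7/69) = +(69/7).
Reduce top mod 7: now compute (6/7).
Pull out 2: since 7 ≡ 7 (mod 8), (2/7) = +1.
Reciprocity: 3 ≡ 3 and 7 ≡ 3 (mod 4), so (3/7) = −(7/3).
Reduce top mod 3: now compute (1/3).
Reached (1/3) = 1. Collecting the sign flips along the way, the symbol is -1.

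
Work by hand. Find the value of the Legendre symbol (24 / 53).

1

Pull out 2^3: since 53 ≡ 5 (mod 8), (2/53) = -1, so (2/53)^3 = -1.
Reciprocity: 3 ≡ 3 and 53 ≡ 1 (mod 4), so (3/53) = +(53/3).
Reduce top mod 3: now compute (2/3).
Pull out 2: since 3 ≡ 3 (mod 8), (2/3) = -1.
Reached (1/3) = 1. Collecting the sign flips along the way, the symbol is +1.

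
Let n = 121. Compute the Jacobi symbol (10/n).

Pull out 2: since 121 ≡ 1 (mod 8), (2/121) = +1.
Reciprocity: 5 ≡ 1 and 121 ≡ 1 (mod 4), so (5/121) = +(121/5).
Reduce top mod 5: now compute (1/5).
Reached (1/5) = 1. Collecting the sign flips along the way, the symbol is +1.

1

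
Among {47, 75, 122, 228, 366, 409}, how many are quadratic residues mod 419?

5

(47/419) = +1 → QR.
(75/419) = +1 → QR.
(122/419) = +1 → QR.
(228/419) = -1 → non-residue.
(366/419) = +1 → QR.
(409/419) = +1 → QR.
Total quadratic residues among the 6: 5.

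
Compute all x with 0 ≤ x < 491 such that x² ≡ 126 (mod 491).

Since 491 ≡ 3 (mod 4), a square root of 126 is 126^((491+1)/4) = 126^123 mod 491.
Repeated squaring: 126^2≡164, 126^4≡382, 126^8≡97, 126^16≡80, 126^32≡17, 126^64≡289 (mod 491).
126^123 = 126^(64+32+16+8+2+1) ≡ 179 (mod 491).
Check: 179² = 32041 ≡ 126 (mod 491). The two roots are 179 and 312.

179, 312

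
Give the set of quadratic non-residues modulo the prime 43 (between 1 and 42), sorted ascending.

2, 3, 5, 7, 8, 12, 18, 19, 20, 22, 26, 27, 28, 29, 30, 32, 33, 34, 37, 39, 42

Square k = 1,…,21 (k and 43−k give the same square):
1²=1, 2²=4, 3²=9, 4²=16, 5²=25, 6²=36, 7²≡6, 8²≡21, 9²≡38, 10²≡14, 11²≡35, 12²≡15, 13²≡40, 14²≡24, 15²≡10, 16²≡41, 17²≡31, 18²≡23, 19²≡17, 20²≡13, 21²≡11 (mod 43).
The residues are {1, 4, 6, 9, 10, 11, 13, 14, 15, 16, 17, 21, 23, 24, 25, 31, 35, 36, 38, 40, 41}; the non-residues are the remaining 21 nonzero classes.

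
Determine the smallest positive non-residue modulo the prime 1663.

3

(2/1663) = +1, so 2 is a residue.
(3/1663) = −1, so 3 is the smallest positive non-residue mod 1663.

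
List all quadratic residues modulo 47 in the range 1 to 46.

1, 2, 3, 4, 6, 7, 8, 9, 12, 14, 16, 17, 18, 21, 24, 25, 27, 28, 32, 34, 36, 37, 42

Square k = 1,…,23 (k and 47−k give the same square):
1²=1, 2²=4, 3²=9, 4²=16, 5²=25, 6²=36, 7²≡2, 8²≡17, 9²≡34, 10²≡6, 11²≡27, 12²≡3, 13²≡28, 14²≡8, 15²≡37, 16²≡21, 17²≡7, 18²≡42, 19²≡32, 20²≡24, 21²≡18, 22²≡14, 23²≡12 (mod 47).
So the quadratic residues mod 47 are {1, 2, 3, 4, 6, 7, 8, 9, 12, 14, 16, 17, 18, 21, 24, 25, 27, 28, 32, 34, 36, 37, 42}.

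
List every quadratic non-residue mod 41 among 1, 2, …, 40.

3 6 7 11 12 13 14 15 17 19 22 24 26 27 28 29 30 34 35 38

Square k = 1,…,20 (k and 41−k give the same square):
1²=1, 2²=4, 3²=9, 4²=16, 5²=25, 6²=36, 7²≡8, 8²≡23, 9²≡40, 10²≡18, 11²≡39, 12²≡21, 13²≡5, 14²≡32, 15²≡20, 16²≡10, 17²≡2, 18²≡37, 19²≡33, 20²≡31 (mod 41).
The residues are {1, 2, 4, 5, 8, 9, 10, 16, 18, 20, 21, 23, 25, 31, 32, 33, 36, 37, 39, 40}; the non-residues are the remaining 20 nonzero classes.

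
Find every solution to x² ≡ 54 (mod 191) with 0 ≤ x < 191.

Since 191 ≡ 3 (mod 4), a square root of 54 is 54^((191+1)/4) = 54^48 mod 191.
Repeated squaring: 54^2≡51, 54^4≡118, 54^8≡172, 54^16≡170, 54^32≡59 (mod 191).
54^48 = 54^(32+16) ≡ 98 (mod 191).
Check: 98² = 9604 ≡ 54 (mod 191). The two roots are 93 and 98.

93, 98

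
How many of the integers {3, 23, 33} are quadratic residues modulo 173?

2

(3/173) = -1 → non-residue.
(23/173) = +1 → QR.
(33/173) = +1 → QR.
Total quadratic residues among the 3: 2.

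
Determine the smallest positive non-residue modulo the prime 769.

(2/769) = +1, so 2 is a residue.
(3/769) = +1, so 3 is a residue.
(4/769) = +1, so 4 is a residue.
(5/769) = +1, so 5 is a residue.
(6/769) = +1, so 6 is a residue.
(7/769) = −1, so 7 is the smallest positive non-residue mod 769.

7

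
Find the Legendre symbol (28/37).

Pull out 2^2: since 37 ≡ 5 (mod 8), (2/37) = -1, so (2/37)^2 = +1.
Reciprocity: 7 ≡ 3 and 37 ≡ 1 (mod 4), so (7/37) = +(37/7).
Reduce top mod 7: now compute (2/7).
Pull out 2: since 7 ≡ 7 (mod 8), (2/7) = +1.
Reached (1/7) = 1. Collecting the sign flips along the way, the symbol is +1.

1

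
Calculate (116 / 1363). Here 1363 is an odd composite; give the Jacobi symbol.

0

Pull out 2^2: since 1363 ≡ 3 (mod 8), (2/1363) = -1, so (2/1363)^2 = +1.
Reciprocity: 29 ≡ 1 and 1363 ≡ 3 (mod 4), so (29/1363) = +(1363/29).
Reduce top mod 29: now compute (0/29).
Top reduces to 0: gcd > 1, so the symbol is 0.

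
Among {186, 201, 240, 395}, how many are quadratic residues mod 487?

2

(186/487) = -1 → non-residue.
(201/487) = -1 → non-residue.
(240/487) = +1 → QR.
(395/487) = +1 → QR.
Total quadratic residues among the 4: 2.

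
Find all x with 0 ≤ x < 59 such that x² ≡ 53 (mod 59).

Since 59 ≡ 3 (mod 4), a square root of 53 is 53^((59+1)/4) = 53^15 mod 59.
Repeated squaring: 53^2≡36, 53^4≡57, 53^8≡4 (mod 59).
53^15 = 53^(8+4+2+1) ≡ 17 (mod 59).
Check: 17² = 289 ≡ 53 (mod 59). The two roots are 17 and 42.

17, 42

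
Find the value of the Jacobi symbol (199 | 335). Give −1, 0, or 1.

Reciprocity: 199 ≡ 3 and 335 ≡ 3 (mod 4), so (199/335) = −(335/199).
Reduce top mod 199: now compute (136/199).
Pull out 2^3: since 199 ≡ 7 (mod 8), (2/199) = +1, so (2/199)^3 = +1.
Reciprocity: 17 ≡ 1 and 199 ≡ 3 (mod 4), so (17/199) = +(199/17).
Reduce top mod 17: now compute (12/17).
Pull out 2^2: since 17 ≡ 1 (mod 8), (2/17) = +1, so (2/17)^2 = +1.
Reciprocity: 3 ≡ 3 and 17 ≡ 1 (mod 4), so (3/17) = +(17/3).
Reduce top mod 3: now compute (2/3).
Pull out 2: since 3 ≡ 3 (mod 8), (2/3) = -1.
Reached (1/3) = 1. Collecting the sign flips along the way, the symbol is +1.

1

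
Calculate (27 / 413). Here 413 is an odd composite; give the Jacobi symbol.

Reciprocity: 27 ≡ 3 and 413 ≡ 1 (mod 4), so (27/413) = +(413/27).
Reduce top mod 27: now compute (8/27).
Pull out 2^3: since 27 ≡ 3 (mod 8), (2/27) = -1, so (2/27)^3 = -1.
Reached (1/27) = 1. Collecting the sign flips along the way, the symbol is -1.

-1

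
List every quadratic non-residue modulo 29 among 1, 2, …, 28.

Square k = 1,…,14 (k and 29−k give the same square):
1²=1, 2²=4, 3²=9, 4²=16, 5²=25, 6²≡7, 7²≡20, 8²≡6, 9²≡23, 10²≡13, 11²≡5, 12²≡28, 13²≡24, 14²≡22 (mod 29).
The residues are {1, 4, 5, 6, 7, 9, 13, 16, 20, 22, 23, 24, 25, 28}; the non-residues are the remaining 14 nonzero classes.

2 3 8 10 11 12 14 15 17 18 19 21 26 27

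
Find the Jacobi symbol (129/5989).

Reciprocity: 129 ≡ 1 and 5989 ≡ 1 (mod 4), so (129/5989) = +(5989/129).
Reduce top mod 129: now compute (55/129).
Reciprocity: 55 ≡ 3 and 129 ≡ 1 (mod 4), so (55/129) = +(129/55).
Reduce top mod 55: now compute (19/55).
Reciprocity: 19 ≡ 3 and 55 ≡ 3 (mod 4), so (19/55) = −(55/19).
Reduce top mod 19: now compute (17/19).
Reciprocity: 17 ≡ 1 and 19 ≡ 3 (mod 4), so (17/19) = +(19/17).
Reduce top mod 17: now compute (2/17).
Pull out 2: since 17 ≡ 1 (mod 8), (2/17) = +1.
Reached (1/17) = 1. Collecting the sign flips along the way, the symbol is -1.

-1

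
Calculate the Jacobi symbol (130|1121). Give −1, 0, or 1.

1

Pull out 2: since 1121 ≡ 1 (mod 8), (2/1121) = +1.
Reciprocity: 65 ≡ 1 and 1121 ≡ 1 (mod 4), so (65/1121) = +(1121/65).
Reduce top mod 65: now compute (16/65).
Pull out 2^4: since 65 ≡ 1 (mod 8), (2/65) = +1, so (2/65)^4 = +1.
Reached (1/65) = 1. Collecting the sign flips along the way, the symbol is +1.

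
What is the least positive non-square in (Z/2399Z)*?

(2/2399) = +1, so 2 is a residue.
(3/2399) = +1, so 3 is a residue.
(4/2399) = +1, so 4 is a residue.
(5/2399) = +1, so 5 is a residue.
(6/2399) = +1, so 6 is a residue.
(7/2399) = +1, so 7 is a residue.
(8/2399) = +1, so 8 is a residue.
(9/2399) = +1, so 9 is a residue.
(10/2399) = +1, so 10 is a residue.
(11/2399) = −1, so 11 is the smallest positive non-residue mod 2399.

11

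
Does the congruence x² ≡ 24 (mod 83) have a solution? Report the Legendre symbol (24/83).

Pull out 2^3: since 83 ≡ 3 (mod 8), (2/83) = -1, so (2/83)^3 = -1.
Reciprocity: 3 ≡ 3 and 83 ≡ 3 (mod 4), so (3/83) = −(83/3).
Reduce top mod 3: now compute (2/3).
Pull out 2: since 3 ≡ 3 (mod 8), (2/3) = -1.
Reached (1/3) = 1. Collecting the sign flips along the way, the symbol is -1.

-1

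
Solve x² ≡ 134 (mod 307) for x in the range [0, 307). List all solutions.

21, 286

Since 307 ≡ 3 (mod 4), a square root of 134 is 134^((307+1)/4) = 134^77 mod 307.
Repeated squaring: 134^2≡150, 134^4≡89, 134^8≡246, 134^16≡37, 134^32≡141, 134^64≡233 (mod 307).
134^77 = 134^(64+8+4+1) ≡ 286 (mod 307).
Check: 286² = 81796 ≡ 134 (mod 307). The two roots are 21 and 286.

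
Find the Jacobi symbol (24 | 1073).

-1

Pull out 2^3: since 1073 ≡ 1 (mod 8), (2/1073) = +1, so (2/1073)^3 = +1.
Reciprocity: 3 ≡ 3 and 1073 ≡ 1 (mod 4), so (3/1073) = +(1073/3).
Reduce top mod 3: now compute (2/3).
Pull out 2: since 3 ≡ 3 (mod 8), (2/3) = -1.
Reached (1/3) = 1. Collecting the sign flips along the way, the symbol is -1.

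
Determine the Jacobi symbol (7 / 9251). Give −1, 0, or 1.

-1

Reciprocity: 7 ≡ 3 and 9251 ≡ 3 (mod 4), so (7/9251) = −(9251/7).
Reduce top mod 7: now compute (4/7).
Pull out 2^2: since 7 ≡ 7 (mod 8), (2/7) = +1, so (2/7)^2 = +1.
Reached (1/7) = 1. Collecting the sign flips along the way, the symbol is -1.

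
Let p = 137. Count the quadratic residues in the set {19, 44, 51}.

(19/137) = +1 → QR.
(44/137) = +1 → QR.
(51/137) = -1 → non-residue.
Total quadratic residues among the 3: 2.

2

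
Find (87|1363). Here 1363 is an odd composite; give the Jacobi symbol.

0

Reciprocity: 87 ≡ 3 and 1363 ≡ 3 (mod 4), so (87/1363) = −(1363/87).
Reduce top mod 87: now compute (58/87).
Pull out 2: since 87 ≡ 7 (mod 8), (2/87) = +1.
Reciprocity: 29 ≡ 1 and 87 ≡ 3 (mod 4), so (29/87) = +(87/29).
Reduce top mod 29: now compute (0/29).
Top reduces to 0: gcd > 1, so the symbol is 0.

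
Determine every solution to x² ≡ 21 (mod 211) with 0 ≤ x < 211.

77, 134

Since 211 ≡ 3 (mod 4), a square root of 21 is 21^((211+1)/4) = 21^53 mod 211.
Repeated squaring: 21^2≡19, 21^4≡150, 21^8≡134, 21^16≡21, 21^32≡19 (mod 211).
21^53 = 21^(32+16+4+1) ≡ 134 (mod 211).
Check: 134² = 17956 ≡ 21 (mod 211). The two roots are 77 and 134.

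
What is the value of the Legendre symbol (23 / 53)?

Euler's criterion: (23/53) ≡ 23^26 (mod 53).
23^2 ≡ 52 (mod 53)
23^4 ≡ 1 (mod 53)
23^8 ≡ 1 (mod 53)
23^16 ≡ 1 (mod 53)
23^26 = 23^(16+8+2) ≡ 52 (mod 53).
Result is 52 ≡ −1, so (23/53) = −1.

-1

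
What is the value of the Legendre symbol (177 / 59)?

First reduce: 177 ≡ 0 (mod 59).
Top reduces to 0: gcd > 1, so the symbol is 0.

0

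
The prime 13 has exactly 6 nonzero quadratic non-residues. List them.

Square k = 1,…,6 (k and 13−k give the same square):
1²=1, 2²=4, 3²=9, 4²≡3, 5²≡12, 6²≡10 (mod 13).
The residues are {1, 3, 4, 9, 10, 12}; the non-residues are the remaining 6 nonzero classes.

2, 5, 6, 7, 8, 11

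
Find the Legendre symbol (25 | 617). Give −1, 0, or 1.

Euler's criterion: (25/617) ≡ 25^308 (mod 617).
25^2 ≡ 8 (mod 617)
25^4 ≡ 64 (mod 617)
25^8 ≡ 394 (mod 617)
25^16 ≡ 369 (mod 617)
25^32 ≡ 421 (mod 617)
25^64 ≡ 162 (mod 617)
25^128 ≡ 330 (mod 617)
25^256 ≡ 308 (mod 617)
25^308 = 25^(256+32+16+4) ≡ 1 (mod 617).
Result is 1, so (25/617) = 1.

1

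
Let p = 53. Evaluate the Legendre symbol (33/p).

Euler's criterion: (33/53) ≡ 33^26 (mod 53).
33^2 ≡ 29 (mod 53)
33^4 ≡ 46 (mod 53)
33^8 ≡ 49 (mod 53)
33^16 ≡ 16 (mod 53)
33^26 = 33^(16+8+2) ≡ 52 (mod 53).
Result is 52 ≡ −1, so (33/53) = −1.

-1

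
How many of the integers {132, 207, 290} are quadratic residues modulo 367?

(132/367) = +1 → QR.
(207/367) = +1 → QR.
(290/367) = +1 → QR.
Total quadratic residues among the 3: 3.

3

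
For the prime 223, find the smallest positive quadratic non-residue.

3

(2/223) = +1, so 2 is a residue.
(3/223) = −1, so 3 is the smallest positive non-residue mod 223.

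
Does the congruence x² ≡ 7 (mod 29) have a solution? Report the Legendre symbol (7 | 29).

Reciprocity: 7 ≡ 3 and 29 ≡ 1 (mod 4), so (7/29) = +(29/7).
Reduce top mod 7: now compute (1/7).
Reached (1/7) = 1. Collecting the sign flips along the way, the symbol is +1.

1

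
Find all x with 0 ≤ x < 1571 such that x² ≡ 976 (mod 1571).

Since 1571 ≡ 3 (mod 4), a square root of 976 is 976^((1571+1)/4) = 976^393 mod 1571.
Repeated squaring: 976^2≡550, 976^4≡868, 976^8≡915, 976^16≡1453, 976^32≡1356, 976^64≡666, 976^128≡534, 976^256≡805 (mod 1571).
976^393 = 976^(256+128+8+1) ≡ 507 (mod 1571).
Check: 507² = 257049 ≡ 976 (mod 1571). The two roots are 507 and 1064.

507, 1064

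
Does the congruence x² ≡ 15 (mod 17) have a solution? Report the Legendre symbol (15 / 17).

1

Reciprocity: 15 ≡ 3 and 17 ≡ 1 (mod 4), so (15/17) = +(17/15).
Reduce top mod 15: now compute (2/15).
Pull out 2: since 15 ≡ 7 (mod 8), (2/15) = +1.
Reached (1/15) = 1. Collecting the sign flips along the way, the symbol is +1.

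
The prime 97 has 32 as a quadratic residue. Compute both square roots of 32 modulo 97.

97 ≡ 1 (mod 4), so we find a root by search.
Trying successive values, 41² = 1681 ≡ 32 (mod 97). The other root is 97 − 41 = 56.

41, 56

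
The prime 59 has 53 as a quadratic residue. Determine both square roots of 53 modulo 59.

Since 59 ≡ 3 (mod 4), a square root of 53 is 53^((59+1)/4) = 53^15 mod 59.
Repeated squaring: 53^2≡36, 53^4≡57, 53^8≡4 (mod 59).
53^15 = 53^(8+4+2+1) ≡ 17 (mod 59).
Check: 17² = 289 ≡ 53 (mod 59). The two roots are 17 and 42.

17, 42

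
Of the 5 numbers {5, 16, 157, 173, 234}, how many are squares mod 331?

5

(5/331) = +1 → QR.
(16/331) = +1 → QR.
(157/331) = +1 → QR.
(173/331) = +1 → QR.
(234/331) = +1 → QR.
Total quadratic residues among the 5: 5.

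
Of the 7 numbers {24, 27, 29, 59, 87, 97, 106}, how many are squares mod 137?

(24/137) = -1 → non-residue.
(27/137) = -1 → non-residue.
(29/137) = -1 → non-residue.
(59/137) = +1 → QR.
(87/137) = +1 → QR.
(97/137) = -1 → non-residue.
(106/137) = -1 → non-residue.
Total quadratic residues among the 7: 2.

2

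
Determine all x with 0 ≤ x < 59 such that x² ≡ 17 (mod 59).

28, 31

Since 59 ≡ 3 (mod 4), a square root of 17 is 17^((59+1)/4) = 17^15 mod 59.
Repeated squaring: 17^2≡53, 17^4≡36, 17^8≡57 (mod 59).
17^15 = 17^(8+4+2+1) ≡ 28 (mod 59).
Check: 28² = 784 ≡ 17 (mod 59). The two roots are 28 and 31.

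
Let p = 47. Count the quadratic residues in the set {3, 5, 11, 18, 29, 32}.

(3/47) = +1 → QR.
(5/47) = -1 → non-residue.
(11/47) = -1 → non-residue.
(18/47) = +1 → QR.
(29/47) = -1 → non-residue.
(32/47) = +1 → QR.
Total quadratic residues among the 6: 3.

3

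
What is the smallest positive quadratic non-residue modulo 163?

(2/163) = −1, so 2 is the smallest positive non-residue mod 163.

2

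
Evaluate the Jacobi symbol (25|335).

Reciprocity: 25 ≡ 1 and 335 ≡ 3 (mod 4), so (25/335) = +(335/25).
Reduce top mod 25: now compute (10/25).
Pull out 2: since 25 ≡ 1 (mod 8), (2/25) = +1.
Reciprocity: 5 ≡ 1 and 25 ≡ 1 (mod 4), so (5/25) = +(25/5).
Reduce top mod 5: now compute (0/5).
Top reduces to 0: gcd > 1, so the symbol is 0.

0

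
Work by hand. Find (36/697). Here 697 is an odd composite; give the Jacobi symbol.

1

Pull out 2^2: since 697 ≡ 1 (mod 8), (2/697) = +1, so (2/697)^2 = +1.
Reciprocity: 9 ≡ 1 and 697 ≡ 1 (mod 4), so (9/697) = +(697/9).
Reduce top mod 9: now compute (4/9).
Pull out 2^2: since 9 ≡ 1 (mod 8), (2/9) = +1, so (2/9)^2 = +1.
Reached (1/9) = 1. Collecting the sign flips along the way, the symbol is +1.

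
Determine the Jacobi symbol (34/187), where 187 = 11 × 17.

0

Pull out 2: since 187 ≡ 3 (mod 8), (2/187) = -1.
Reciprocity: 17 ≡ 1 and 187 ≡ 3 (mod 4), so (17/187) = +(187/17).
Reduce top mod 17: now compute (0/17).
Top reduces to 0: gcd > 1, so the symbol is 0.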